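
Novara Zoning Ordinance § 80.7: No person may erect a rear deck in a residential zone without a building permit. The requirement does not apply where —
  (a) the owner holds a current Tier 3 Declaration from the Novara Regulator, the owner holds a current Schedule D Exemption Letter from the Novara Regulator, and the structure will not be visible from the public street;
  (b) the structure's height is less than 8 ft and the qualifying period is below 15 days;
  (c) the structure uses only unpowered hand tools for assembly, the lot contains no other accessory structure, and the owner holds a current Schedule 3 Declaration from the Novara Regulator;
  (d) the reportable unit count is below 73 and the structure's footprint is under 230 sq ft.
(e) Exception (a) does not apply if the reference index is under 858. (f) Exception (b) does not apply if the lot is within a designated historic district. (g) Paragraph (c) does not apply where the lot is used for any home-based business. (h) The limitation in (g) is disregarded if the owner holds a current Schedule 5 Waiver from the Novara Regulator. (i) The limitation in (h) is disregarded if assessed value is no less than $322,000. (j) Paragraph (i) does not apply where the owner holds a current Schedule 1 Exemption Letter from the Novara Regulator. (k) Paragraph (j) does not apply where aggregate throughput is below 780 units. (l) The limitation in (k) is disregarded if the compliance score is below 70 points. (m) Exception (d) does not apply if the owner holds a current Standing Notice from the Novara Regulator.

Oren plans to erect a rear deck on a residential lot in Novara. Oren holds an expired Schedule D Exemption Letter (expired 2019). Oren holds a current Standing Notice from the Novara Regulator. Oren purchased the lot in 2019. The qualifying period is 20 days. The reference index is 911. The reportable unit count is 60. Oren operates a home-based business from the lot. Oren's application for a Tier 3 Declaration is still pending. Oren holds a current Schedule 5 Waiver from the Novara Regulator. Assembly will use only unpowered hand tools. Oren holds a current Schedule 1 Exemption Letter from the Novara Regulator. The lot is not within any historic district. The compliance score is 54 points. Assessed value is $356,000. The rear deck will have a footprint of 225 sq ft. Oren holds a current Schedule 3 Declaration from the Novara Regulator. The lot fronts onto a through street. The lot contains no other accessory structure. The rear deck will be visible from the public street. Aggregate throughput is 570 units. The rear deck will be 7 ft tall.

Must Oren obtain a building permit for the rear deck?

No — exception (c) applies; Oren does not need a building permit.

Exception (a) does not apply: there is no Tier 3 Declaration in force.
Exception (b) does not apply: the qualifying period is 20 days, not below 15 days.
Exception (c)'s conditions are all satisfied: assembly uses only hand tools; the lot has no other accessory structure; a current Schedule 3 Declaration is held. Considering the limiting provisions: (g) would limit (c) — a home-based business operates on the lot — but (h) sets (g) aside: (h) operates against (g): a current Schedule 5 Waiver is held. (i) would limit (h) — assessed value is $356,000, meeting the $322,000 threshold — but (j) sets (i) aside: (j) operates — a current Schedule 1 Exemption Letter is held. (k) would limit (j) — aggregate throughput is 570 units, below the 780 units limit — but (l) sets (k) aside: (l) operates against (k): the compliance score is 54 points, below the 70 points limit. Exception (c) stands.
Exception (d) is satisfied on its face — the reportable unit count is 60, below the 73 limit; the structure's footprint is 225 sq ft, under the 230 sq ft limit. But: (m) is engaged — a current Standing Notice is held. (d) is therefore removed.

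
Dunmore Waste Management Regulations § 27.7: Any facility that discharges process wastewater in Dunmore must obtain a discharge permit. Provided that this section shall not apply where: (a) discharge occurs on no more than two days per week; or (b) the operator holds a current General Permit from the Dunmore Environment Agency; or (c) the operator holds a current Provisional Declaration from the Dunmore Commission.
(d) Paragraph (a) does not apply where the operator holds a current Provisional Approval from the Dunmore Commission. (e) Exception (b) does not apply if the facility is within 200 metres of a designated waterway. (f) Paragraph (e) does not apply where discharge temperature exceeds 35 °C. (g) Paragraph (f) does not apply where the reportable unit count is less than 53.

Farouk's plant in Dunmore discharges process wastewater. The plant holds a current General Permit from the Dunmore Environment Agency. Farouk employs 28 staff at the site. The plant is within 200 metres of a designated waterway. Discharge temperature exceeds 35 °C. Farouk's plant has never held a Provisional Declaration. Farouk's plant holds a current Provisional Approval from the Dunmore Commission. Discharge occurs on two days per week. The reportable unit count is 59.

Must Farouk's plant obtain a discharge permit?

Exception (a) is satisfied on its face — discharge occurs on no more than two days per week. But applying paragraph (d): (d) operates against (a): a current Provisional Approval is held. (a) is therefore removed.
Exception (b): a current General Permit is held — every condition holds. Under paragraphs (e)–(g): (e) applies (the plant is within 200 m of a designated waterway), but is set aside by (f): (f) operates against (e): discharge temperature exceeds 35 °C. (g), which would lift (f), is not triggered — the reportable unit count is 59, not less than 53. (b) remains available.
Exception (c) does not apply: there is no Provisional Declaration in force.

No — exception (b) applies; Farouk's plant is not required to obtain a discharge permit.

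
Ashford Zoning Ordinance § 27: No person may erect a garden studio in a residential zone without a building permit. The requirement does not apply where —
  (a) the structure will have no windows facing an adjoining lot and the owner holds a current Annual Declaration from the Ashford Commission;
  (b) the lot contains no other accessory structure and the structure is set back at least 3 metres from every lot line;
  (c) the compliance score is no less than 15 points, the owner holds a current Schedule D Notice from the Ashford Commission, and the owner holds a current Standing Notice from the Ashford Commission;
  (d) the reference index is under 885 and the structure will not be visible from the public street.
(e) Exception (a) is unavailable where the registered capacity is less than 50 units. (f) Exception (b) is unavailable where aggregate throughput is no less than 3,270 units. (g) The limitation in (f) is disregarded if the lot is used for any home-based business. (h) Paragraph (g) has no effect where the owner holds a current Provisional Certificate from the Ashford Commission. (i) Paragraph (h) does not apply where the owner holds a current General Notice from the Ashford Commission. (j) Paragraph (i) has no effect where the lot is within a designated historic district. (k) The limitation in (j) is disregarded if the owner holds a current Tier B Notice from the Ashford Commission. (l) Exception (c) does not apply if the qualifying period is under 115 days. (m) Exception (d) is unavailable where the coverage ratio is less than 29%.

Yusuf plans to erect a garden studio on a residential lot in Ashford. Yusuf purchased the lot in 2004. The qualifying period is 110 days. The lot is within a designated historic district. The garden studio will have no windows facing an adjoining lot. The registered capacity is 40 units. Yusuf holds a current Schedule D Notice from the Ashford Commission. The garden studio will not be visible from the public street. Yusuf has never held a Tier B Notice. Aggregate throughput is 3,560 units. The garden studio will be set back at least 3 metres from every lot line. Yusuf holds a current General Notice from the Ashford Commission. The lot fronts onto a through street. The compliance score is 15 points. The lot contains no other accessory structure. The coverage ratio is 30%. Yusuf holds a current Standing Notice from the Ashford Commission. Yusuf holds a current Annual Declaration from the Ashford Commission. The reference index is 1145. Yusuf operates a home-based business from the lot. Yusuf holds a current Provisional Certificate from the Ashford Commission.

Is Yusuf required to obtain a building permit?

Yes — Yusuf must obtain a building permit.

Exception (a) is satisfied on its face — no windows face an adjoining lot; a current Annual Declaration is held. However, paragraph (e) must be considered: (e) operates — the registered capacity is 40 units, less than the 50 units limit. Exception (a) does not apply.
Exception (b): the lot has no other accessory structure; the setback is at least 3 m on every side — every condition holds. However, paragraphs (f)–(k) must be considered: (f) operates against (b): aggregate throughput is 3,560 units, meeting the 3,270 units threshold. (g) would limit (f) — a home-based business operates on the lot — but (h) sets (g) aside: (h) operates against (g): a current Provisional Certificate is held. (i) is triggered (a current General Notice is held), but is overridden by (j): (j) operates against (i): the lot is in a historic district. (k), which would lift (j), is inapplicable — there is no Tier B Notice in force. Exception (b) does not apply.
All of (c)'s requirements are met (the compliance score is 15 points, meeting the 15 points threshold; a current Schedule D Notice is held; a current Standing Notice is held). But: (l) is engaged — the qualifying period is 110 days, under the 115 days limit. So (c) is unavailable.
Exception (d) requires that the reference index is under 885; but the reference index is 1,145, not under 885, so (d) is unavailable.
No exception displaces § 27.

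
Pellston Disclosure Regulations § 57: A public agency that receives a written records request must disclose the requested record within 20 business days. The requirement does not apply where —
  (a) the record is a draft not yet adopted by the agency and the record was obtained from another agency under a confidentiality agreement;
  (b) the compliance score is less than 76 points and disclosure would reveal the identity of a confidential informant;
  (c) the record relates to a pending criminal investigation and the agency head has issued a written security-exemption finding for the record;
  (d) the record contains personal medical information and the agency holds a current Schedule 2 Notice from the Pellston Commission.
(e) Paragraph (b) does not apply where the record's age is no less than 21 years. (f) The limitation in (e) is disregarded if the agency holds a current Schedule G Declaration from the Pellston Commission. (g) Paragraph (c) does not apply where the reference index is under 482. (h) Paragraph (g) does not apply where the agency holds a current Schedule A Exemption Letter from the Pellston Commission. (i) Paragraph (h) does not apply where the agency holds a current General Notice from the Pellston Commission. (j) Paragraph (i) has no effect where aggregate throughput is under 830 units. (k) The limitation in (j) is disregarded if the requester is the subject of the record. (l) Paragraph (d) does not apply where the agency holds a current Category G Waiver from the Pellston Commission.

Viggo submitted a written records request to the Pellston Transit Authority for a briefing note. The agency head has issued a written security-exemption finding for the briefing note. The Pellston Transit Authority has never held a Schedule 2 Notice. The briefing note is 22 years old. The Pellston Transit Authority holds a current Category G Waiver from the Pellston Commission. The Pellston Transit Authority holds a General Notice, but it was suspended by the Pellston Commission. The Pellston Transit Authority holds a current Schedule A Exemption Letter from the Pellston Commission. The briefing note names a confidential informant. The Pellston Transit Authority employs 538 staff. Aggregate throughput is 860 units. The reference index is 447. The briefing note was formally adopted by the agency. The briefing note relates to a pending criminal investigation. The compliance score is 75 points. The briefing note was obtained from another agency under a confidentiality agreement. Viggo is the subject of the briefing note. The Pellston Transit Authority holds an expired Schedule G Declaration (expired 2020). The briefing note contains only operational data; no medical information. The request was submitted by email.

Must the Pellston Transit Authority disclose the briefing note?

No — exception (c) applies; the Pellston Transit Authority is not required to disclose the briefing note.

Exception (a) fails — the briefing note has been formally adopted.
Exception (b)'s conditions are all satisfied: the compliance score is 75 points, less than the 76 points limit; the briefing note names a confidential informant. But: (e) is engaged — the record's age is 22 years, meeting the 21 years threshold. (f), which would lift (e), is not engaged — the Schedule G Declaration is not current. So (b) is unavailable.
All of (c)'s requirements are met (the briefing note relates to a pending investigation; a written security-exemption finding has been issued). Applying paragraphs (g)–(k): (g) would limit (c) — the reference index is 447, under the 482 limit — but (h) sets (g) aside: (h) operates against (g): a current Schedule A Exemption Letter is held. (i) is not engaged (there is no General Notice in force), so (h) stands. (c) remains available.
Exception (d) does not apply: the briefing note contains only operational data.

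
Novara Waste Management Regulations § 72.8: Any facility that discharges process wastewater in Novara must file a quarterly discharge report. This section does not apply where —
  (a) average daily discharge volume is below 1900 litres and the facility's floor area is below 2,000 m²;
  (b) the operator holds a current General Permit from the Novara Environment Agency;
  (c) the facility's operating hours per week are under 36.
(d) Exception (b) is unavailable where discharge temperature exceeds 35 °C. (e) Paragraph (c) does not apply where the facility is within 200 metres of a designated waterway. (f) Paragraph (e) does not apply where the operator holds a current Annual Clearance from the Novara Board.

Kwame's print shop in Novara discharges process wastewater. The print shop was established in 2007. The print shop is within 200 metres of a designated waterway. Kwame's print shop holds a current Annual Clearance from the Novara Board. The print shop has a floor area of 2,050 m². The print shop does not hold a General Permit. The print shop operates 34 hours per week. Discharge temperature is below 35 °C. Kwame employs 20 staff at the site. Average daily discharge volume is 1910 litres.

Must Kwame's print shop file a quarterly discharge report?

No — exception (c) applies; Kwame's print shop is not required to file a quarterly discharge report.

Exception (a) requires that average daily discharge volume is below 1900 litres; but average daily discharge volume is 1910 litres, not below 1900 litres, so (a) is unavailable.
Exception (b) does not apply: no General Permit is held.
All of (c)'s requirements are met (the facility's operating hours per week are 34, under the 36 limit). As to paragraphs (e)–(f): (e) would limit (c) — the print shop is within 200 m of a designated waterway — but (f) sets (e) aside: (f) operates against (e): a current Annual Clearance is held. So (c) applies.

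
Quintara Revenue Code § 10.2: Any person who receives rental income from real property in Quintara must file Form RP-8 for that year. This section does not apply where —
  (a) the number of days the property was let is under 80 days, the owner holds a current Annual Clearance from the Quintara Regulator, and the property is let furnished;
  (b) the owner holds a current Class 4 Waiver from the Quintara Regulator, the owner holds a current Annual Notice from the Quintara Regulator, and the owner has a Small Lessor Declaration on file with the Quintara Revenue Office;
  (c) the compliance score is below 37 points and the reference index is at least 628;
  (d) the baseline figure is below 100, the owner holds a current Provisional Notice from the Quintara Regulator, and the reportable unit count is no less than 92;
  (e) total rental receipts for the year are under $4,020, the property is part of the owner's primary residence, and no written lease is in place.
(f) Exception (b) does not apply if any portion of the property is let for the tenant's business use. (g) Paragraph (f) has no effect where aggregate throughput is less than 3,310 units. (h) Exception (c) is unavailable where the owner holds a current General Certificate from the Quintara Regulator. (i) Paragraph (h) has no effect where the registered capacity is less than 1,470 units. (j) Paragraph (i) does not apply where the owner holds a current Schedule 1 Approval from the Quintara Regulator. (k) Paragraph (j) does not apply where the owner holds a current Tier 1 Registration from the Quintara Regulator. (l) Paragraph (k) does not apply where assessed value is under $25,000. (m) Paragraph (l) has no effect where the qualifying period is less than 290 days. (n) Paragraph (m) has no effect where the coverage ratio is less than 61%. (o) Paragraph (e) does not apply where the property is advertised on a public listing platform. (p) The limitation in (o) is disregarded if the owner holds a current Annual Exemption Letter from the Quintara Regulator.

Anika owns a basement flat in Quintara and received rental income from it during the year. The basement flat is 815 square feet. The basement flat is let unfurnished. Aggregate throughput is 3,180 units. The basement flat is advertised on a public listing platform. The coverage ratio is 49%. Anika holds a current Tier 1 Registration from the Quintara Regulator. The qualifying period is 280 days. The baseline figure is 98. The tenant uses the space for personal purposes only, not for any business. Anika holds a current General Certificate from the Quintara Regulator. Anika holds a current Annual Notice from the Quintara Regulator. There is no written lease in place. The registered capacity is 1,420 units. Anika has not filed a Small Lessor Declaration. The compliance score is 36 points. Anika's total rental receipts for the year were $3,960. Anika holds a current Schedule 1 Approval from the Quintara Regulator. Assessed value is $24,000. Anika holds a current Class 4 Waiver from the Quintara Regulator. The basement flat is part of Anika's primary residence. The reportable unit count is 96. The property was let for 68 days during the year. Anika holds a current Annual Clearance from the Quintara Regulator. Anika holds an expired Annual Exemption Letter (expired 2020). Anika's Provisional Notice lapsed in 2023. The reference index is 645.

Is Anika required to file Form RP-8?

Yes — Anika must file Form RP-8.

Exception (a) does not apply: the property is let unfurnished.
Exception (b) requires that the owner has a Small Lessor Declaration on file with the Quintara Revenue Office; but no Small Lessor Declaration is on file, so (b) is unavailable.
Exception (c)'s conditions are all satisfied: the compliance score is 36 points, below the 37 points limit; the reference index is 645, meeting the 628 threshold. But: (h) is triggered — a current General Certificate is held. (i) is engaged (the registered capacity is 1,420 units, less than the 1,470 units limit), but yields to (j): (j) is triggered — a current Schedule 1 Approval is held. (k) would limit (j) — a current Tier 1 Registration is held — but (l) sets (k) aside: (l) operates against (k): assessed value is $24,000, under the $25,000 limit. (m) is engaged (the qualifying period is 280 days, less than the 290 days limit), but is itself disapplied by (n): (n) is triggered — the coverage ratio is 49%, less than the 61% limit. Exception (c) does not apply.
Exception (d) requires that the owner holds a current Provisional Notice from the Quintara Regulator; but there is no Provisional Notice in force, so (d) is unavailable.
Exception (e)'s conditions are all satisfied: total rental receipts for the year are $3,960, under the $4,020 limit; the basement flat is part of the primary residence; there is no written lease. However, paragraphs (o)–(p) must be considered: (o) operates against (e): the property is publicly advertised. (p), which would lift (o), is inapplicable — no current Annual Exemption Letter is held. Exception (e) does not apply.
Every exception is unavailable, so the rule governs.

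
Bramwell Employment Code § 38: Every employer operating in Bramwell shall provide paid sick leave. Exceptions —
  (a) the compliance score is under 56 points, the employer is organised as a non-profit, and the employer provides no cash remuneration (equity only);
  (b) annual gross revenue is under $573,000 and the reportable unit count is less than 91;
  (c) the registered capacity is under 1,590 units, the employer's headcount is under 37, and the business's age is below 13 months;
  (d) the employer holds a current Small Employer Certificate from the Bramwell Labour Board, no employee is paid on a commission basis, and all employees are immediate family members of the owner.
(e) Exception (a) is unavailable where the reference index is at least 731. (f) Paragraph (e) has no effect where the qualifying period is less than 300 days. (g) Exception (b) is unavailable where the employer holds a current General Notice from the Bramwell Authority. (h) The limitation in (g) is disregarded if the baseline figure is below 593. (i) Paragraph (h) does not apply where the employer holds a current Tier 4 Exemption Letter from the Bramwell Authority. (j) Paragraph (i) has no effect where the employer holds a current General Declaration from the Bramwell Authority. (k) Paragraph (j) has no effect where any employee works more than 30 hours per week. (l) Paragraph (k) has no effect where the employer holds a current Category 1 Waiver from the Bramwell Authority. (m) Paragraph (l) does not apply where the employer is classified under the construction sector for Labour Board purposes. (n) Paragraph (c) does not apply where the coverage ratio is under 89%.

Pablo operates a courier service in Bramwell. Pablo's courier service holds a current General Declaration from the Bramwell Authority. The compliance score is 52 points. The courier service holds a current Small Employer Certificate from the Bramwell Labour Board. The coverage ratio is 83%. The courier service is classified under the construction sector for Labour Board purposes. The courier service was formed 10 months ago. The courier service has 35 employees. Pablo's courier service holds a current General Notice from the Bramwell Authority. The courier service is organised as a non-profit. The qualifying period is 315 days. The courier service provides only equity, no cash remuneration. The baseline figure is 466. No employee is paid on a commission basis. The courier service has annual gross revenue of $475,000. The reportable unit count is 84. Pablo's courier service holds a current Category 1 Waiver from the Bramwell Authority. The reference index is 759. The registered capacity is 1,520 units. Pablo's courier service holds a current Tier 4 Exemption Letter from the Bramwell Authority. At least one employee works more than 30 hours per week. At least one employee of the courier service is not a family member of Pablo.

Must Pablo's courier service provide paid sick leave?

Exception (a)'s conditions are all satisfied: the compliance score is 52 points, under the 56 points limit; the employer is a non-profit; remuneration is equity-only. But applying paragraphs (e)–(f): (e) operates against (a): the reference index is 759, meeting the 731 threshold. (f), which would lift (e), is inapplicable — the qualifying period is 315 days, not less than 300 days. So (a) is unavailable.
All of (b)'s requirements are met (annual gross revenue is $475,000, under the $573,000 limit; the reportable unit count is 84, less than the 91 limit). However, paragraphs (g)–(m) must be considered: (g) operates against (b): a current General Notice is held. (h) would limit (g) — the baseline figure is 466, below the 593 limit — but (i) sets (h) aside: (i) operates against (h): a current Tier 4 Exemption Letter is held. (j) would limit (i) — a current General Declaration is held — but (k) sets (j) aside: (k) operates against (j): at least one employee exceeds 30 hours/week. (l) is engaged (a current Category 1 Waiver is held), but is set aside by (m): (m) operates — the courier service is classified under the construction sector. Exception (b) does not apply.
Exception (c): the registered capacity is 1,520 units, under the 1,590 units limit; the employer's headcount is 35, under the 37 limit; the business's age is 10 months, below the 13 months limit — every condition holds. But applying paragraph (n): (n) operates against (c): the coverage ratio is 83%, under the 89% limit. (c) is therefore removed.
Exception (d) fails — at least one employee is not a family member.
No exception applies. The general rule governs.

Yes — Pablo's courier service must provide paid sick leave.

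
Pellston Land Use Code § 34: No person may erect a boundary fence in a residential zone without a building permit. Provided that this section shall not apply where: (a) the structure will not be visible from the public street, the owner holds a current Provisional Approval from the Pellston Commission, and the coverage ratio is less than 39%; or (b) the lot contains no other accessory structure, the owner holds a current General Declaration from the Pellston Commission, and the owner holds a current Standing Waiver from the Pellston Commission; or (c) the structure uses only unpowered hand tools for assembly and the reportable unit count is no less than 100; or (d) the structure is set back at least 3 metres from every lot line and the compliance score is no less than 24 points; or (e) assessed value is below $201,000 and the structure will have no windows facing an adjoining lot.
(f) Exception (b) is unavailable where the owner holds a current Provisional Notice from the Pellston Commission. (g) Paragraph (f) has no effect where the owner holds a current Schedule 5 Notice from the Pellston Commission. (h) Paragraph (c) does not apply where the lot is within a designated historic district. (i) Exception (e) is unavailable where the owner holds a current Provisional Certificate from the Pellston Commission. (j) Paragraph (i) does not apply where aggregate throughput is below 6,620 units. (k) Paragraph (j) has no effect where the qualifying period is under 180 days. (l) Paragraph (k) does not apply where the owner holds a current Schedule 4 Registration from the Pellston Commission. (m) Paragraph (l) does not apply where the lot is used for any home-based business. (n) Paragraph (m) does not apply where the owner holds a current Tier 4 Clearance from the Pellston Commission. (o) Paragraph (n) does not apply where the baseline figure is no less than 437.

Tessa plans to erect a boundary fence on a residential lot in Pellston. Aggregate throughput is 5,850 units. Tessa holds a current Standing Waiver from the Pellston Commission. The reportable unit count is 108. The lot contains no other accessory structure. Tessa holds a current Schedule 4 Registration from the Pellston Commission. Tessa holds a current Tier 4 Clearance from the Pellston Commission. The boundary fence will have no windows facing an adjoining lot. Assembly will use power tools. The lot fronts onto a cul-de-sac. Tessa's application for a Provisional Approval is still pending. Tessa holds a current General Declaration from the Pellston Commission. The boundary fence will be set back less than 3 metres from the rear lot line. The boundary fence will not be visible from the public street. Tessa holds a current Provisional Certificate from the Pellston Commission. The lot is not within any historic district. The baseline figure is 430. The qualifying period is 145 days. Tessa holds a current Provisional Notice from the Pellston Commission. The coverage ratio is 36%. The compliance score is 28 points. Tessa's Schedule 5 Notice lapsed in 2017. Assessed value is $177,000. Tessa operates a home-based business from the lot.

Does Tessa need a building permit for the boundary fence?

Exception (a) does not apply: there is no Provisional Approval in force.
Exception (b): the lot has no other accessory structure; a current General Declaration is held; a current Standing Waiver is held — every condition holds. But: (f) is triggered — a current Provisional Notice is held. (g) is inapplicable (there is no Schedule 5 Notice in force), so (f) stands. Exception (b) does not apply.
Exception (c) fails — assembly uses power tools.
Exception (d) fails — the rear setback is under 3 m.
Exception (e)'s conditions are all satisfied: assessed value is $177,000, below the $201,000 limit; no windows face an adjoining lot. Applying paragraphs (i)–(o): (i) operates (a current Provisional Certificate is held), but is set aside by (j): (j) operates — aggregate throughput is 5,850 units, below the 6,620 units limit. (k) would limit (j) — the qualifying period is 145 days, under the 180 days limit — but (l) sets (k) aside: (l) applies — a current Schedule 4 Registration is held. (m) is triggered (a home-based business operates on the lot), but is displaced by (n): (n) operates — a current Tier 4 Clearance is held. (o) is not triggered (the baseline figure is 430, short of 437), so (n) stands. Exception (e) stands.

No — exception (e) applies; Tessa does not need a building permit.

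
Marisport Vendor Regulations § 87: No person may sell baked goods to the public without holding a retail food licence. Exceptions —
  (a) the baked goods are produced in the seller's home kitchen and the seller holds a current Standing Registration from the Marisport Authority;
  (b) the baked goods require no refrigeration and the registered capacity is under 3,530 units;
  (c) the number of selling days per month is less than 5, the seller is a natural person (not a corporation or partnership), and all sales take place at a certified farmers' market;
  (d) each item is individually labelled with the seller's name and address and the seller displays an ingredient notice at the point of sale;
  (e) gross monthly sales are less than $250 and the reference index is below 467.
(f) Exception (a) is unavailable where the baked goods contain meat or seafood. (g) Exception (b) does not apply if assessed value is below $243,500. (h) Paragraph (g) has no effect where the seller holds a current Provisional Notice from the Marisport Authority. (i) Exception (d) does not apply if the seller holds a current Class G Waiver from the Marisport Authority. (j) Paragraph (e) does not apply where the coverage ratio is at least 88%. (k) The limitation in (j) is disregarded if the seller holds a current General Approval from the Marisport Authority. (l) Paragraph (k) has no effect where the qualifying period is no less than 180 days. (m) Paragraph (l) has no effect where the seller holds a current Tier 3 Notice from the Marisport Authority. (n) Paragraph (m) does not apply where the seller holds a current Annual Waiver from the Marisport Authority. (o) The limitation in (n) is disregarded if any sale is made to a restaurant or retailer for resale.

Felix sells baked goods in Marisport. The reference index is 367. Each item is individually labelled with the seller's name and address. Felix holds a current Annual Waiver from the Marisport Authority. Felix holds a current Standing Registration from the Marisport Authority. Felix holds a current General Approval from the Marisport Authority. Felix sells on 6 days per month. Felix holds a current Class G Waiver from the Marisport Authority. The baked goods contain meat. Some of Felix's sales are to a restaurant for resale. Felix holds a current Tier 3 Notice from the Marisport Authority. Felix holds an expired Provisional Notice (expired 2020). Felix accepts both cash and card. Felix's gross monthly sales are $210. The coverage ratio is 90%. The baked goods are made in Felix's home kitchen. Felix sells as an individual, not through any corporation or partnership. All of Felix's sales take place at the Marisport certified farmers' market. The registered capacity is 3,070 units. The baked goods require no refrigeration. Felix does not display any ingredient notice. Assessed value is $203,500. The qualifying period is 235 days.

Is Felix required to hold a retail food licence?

No — exception (e) applies; Felix is not required to hold a retail food licence.

Exception (a) is satisfied on its face — the baked goods are home-kitchen produced; a current Standing Registration is held. But: (f) is triggered — the baked goods contain meat. (a) is therefore removed.
Exception (b)'s conditions are all satisfied: the baked goods are shelf-stable; the registered capacity is 3,070 units, under the 3,530 units limit. But: (g) is engaged — assessed value is $203,500, below the $243,500 limit. (h), which would lift (g), is inapplicable — there is no Provisional Notice in force. Exception (b) does not apply.
Exception (c) does not apply: the number of selling days per month is 6, not less than 5.
Exception (d) requires that the seller displays an ingredient notice at the point of sale; but no ingredient notice is displayed, so (d) is unavailable.
Exception (e) is satisfied on its face — gross monthly sales are $210, less than the $250 limit; the reference index is 367, below the 467 limit. Under paragraphs (j)–(o): (j) is engaged (the coverage ratio is 90%, meeting the 88% threshold), but is set aside by (k): (k) is engaged — a current General Approval is held. (l) is triggered (the qualifying period is 235 days, meeting the 180 days threshold), but is overridden by (m): (m) is triggered — a current Tier 3 Notice is held. (n) would limit (m) — a current Annual Waiver is held — but (o) sets (n) aside: (o) operates — some sales are to a restaurant for resale. Exception (e) stands.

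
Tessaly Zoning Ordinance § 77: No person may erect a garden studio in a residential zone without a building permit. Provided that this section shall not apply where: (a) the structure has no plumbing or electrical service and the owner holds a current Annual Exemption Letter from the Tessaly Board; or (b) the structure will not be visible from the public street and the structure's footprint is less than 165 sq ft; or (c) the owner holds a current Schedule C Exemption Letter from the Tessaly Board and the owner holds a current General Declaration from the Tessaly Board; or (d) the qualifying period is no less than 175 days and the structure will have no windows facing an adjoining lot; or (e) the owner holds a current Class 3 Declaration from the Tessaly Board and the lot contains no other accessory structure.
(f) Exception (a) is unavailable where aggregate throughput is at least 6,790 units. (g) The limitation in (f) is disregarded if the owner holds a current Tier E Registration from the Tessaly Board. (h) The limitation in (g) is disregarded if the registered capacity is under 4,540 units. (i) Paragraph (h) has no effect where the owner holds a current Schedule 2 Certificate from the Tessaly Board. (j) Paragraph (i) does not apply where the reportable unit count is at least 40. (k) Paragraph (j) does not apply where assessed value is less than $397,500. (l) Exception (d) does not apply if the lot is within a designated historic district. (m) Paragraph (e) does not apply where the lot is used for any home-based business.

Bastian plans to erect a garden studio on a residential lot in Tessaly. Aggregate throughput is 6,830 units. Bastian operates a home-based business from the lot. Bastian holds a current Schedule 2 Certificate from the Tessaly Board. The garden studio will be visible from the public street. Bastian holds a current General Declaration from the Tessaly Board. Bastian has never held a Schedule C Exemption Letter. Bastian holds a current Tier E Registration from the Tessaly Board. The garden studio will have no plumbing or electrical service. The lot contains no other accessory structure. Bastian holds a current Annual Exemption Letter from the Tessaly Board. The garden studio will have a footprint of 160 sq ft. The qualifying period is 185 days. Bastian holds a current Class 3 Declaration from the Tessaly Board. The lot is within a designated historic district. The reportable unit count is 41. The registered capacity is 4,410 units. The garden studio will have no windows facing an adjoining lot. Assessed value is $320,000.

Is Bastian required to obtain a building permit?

Exception (a)'s conditions are all satisfied: there is no plumbing or electrical service; a current Annual Exemption Letter is held. As to paragraphs (f)–(k): (f) would limit (a) — aggregate throughput is 6,830 units, meeting the 6,790 units threshold — but (g) sets (f) aside: (g) operates — a current Tier E Registration is held. (h) applies (the registered capacity is 4,410 units, under the 4,540 units limit), but is overridden by (i): (i) applies — a current Schedule 2 Certificate is held. (j) would limit (i) — the reportable unit count is 41, meeting the 40 threshold — but (k) sets (j) aside: (k) applies — assessed value is $320,000, less than the $397,500 limit. Exception (a) stands.
Exception (b) does not apply: the structure will be visible from the street.
Exception (c) does not apply: no current Schedule C Exemption Letter is held.
Exception (d): the qualifying period is 185 days, meeting the 175 days threshold; no windows face an adjoining lot — every condition holds. But applying paragraph (l): (l) operates — the lot is in a historic district. Exception (d) does not apply.
All of (e)'s requirements are met (a current Class 3 Declaration is held; the lot has no other accessory structure). However, paragraph (m) must be considered: (m) is triggered — a home-based business operates on the lot. (e) is therefore removed.

No — exception (a) applies; Bastian does not need a building permit.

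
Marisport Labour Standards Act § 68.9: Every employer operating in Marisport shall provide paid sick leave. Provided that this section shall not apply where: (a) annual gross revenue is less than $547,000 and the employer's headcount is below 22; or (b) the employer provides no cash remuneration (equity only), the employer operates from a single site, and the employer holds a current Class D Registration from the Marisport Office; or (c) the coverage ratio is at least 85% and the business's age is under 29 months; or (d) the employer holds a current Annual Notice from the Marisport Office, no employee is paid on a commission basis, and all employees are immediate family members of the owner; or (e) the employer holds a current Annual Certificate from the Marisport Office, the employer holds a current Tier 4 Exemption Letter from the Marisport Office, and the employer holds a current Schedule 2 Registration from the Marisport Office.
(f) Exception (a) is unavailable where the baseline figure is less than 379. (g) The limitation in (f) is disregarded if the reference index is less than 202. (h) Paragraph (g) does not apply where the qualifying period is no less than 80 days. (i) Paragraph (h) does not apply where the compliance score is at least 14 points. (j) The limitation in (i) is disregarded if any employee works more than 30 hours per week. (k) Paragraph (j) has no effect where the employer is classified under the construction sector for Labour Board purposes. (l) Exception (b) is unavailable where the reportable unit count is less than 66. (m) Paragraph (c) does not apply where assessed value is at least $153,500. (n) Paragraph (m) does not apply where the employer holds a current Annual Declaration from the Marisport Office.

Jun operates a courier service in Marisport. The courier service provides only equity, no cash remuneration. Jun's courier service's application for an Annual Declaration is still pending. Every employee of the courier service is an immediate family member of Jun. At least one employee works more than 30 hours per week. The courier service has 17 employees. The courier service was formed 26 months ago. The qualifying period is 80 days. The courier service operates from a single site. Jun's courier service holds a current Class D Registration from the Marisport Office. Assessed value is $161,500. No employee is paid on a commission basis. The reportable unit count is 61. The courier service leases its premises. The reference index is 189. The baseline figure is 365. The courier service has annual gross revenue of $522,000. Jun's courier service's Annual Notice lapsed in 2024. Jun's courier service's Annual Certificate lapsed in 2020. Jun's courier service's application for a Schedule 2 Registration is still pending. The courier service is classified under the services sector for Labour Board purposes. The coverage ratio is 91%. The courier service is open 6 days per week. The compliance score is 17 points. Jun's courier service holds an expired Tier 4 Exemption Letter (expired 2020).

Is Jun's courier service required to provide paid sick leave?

Yes — Jun's courier service must provide paid sick leave.

Exception (a): annual gross revenue is $522,000, less than the $547,000 limit; the employer's headcount is 17, below the 22 limit — every condition holds. Turning to paragraphs (f)–(k): (f) is triggered — the baseline figure is 365, less than the 379 limit. (g) operates (the reference index is 189, less than the 202 limit), but is overridden by (h): (h) operates against (g): the qualifying period is 80 days, meeting the 80 days threshold. (i) would limit (h) — the compliance score is 17 points, meeting the 14 points threshold — but (j) sets (i) aside: (j) operates against (i): at least one employee exceeds 30 hours/week. (k), which would lift (j), does not operate here — the courier service is classified under the services sector. So (a) is unavailable.
Exception (b)'s conditions are all satisfied: remuneration is equity-only; the employer operates from a single site; a current Class D Registration is held. Turning to paragraph (l): (l) applies — the reportable unit count is 61, less than the 66 limit. Exception (b) does not apply.
Exception (c)'s conditions are all satisfied: the coverage ratio is 91%, meeting the 85% threshold; the business's age is 26 months, under the 29 months limit. However, paragraphs (m)–(n) must be considered: (m) is engaged — assessed value is $161,500, meeting the $153,500 threshold. (n), which would lift (m), does not operate here — the Annual Declaration is not current. (c) is therefore removed.
Exception (d) fails — no current Annual Notice is held.
Exception (e) does not apply: there is no Annual Certificate in force.
No exception displaces § 68.9.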